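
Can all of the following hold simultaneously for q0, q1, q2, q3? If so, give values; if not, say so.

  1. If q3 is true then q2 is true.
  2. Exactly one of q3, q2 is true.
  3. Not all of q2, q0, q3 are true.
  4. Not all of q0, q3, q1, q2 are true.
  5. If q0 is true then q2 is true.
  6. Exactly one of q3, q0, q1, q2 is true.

q0=F, q1=F, q2=T, q3=F

  (1) q3=F ⇒ q2: vacuous ✓
  (2) {q3, q2}: 1 true — exactly one ✓
  (3) {q2, q0, q3}: 1/3 true — not all ✓
  (4) {q0, q3, q1, q2}: 1/4 true — not all ✓
  (5) q0=F ⇒ q2: vacuous ✓
  (6) {q3, q0, q1, q2}: 1 true — exactly one ✓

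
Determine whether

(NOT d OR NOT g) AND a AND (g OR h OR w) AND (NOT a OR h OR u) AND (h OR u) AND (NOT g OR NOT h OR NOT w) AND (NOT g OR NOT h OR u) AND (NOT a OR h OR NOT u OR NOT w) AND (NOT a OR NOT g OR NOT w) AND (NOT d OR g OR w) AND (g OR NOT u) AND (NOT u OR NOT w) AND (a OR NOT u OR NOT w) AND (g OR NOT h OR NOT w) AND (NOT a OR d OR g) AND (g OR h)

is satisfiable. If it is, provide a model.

w=F; g=T; a=T; d=F; h=T; u=T

Unit clause (a) forces a = True.
Try w = True:
  (NOT a OR NOT g OR NOT w) forces g = False.
  (g OR NOT u) forces u = False.
  (NOT a OR h OR u) forces h = True.
  clause (g OR NOT h OR NOT w) is falsified — backtrack.
So w = False.
Try g = False:
  (g OR h OR w) forces h = True.
  (NOT d OR g OR w) forces d = False.
  clause (NOT a OR d OR g) is falsified — backtrack.
So g = True.
  then (NOT d OR NOT g) forces d = False.
Set h = True.
  then (NOT g OR NOT h OR u) forces u = True.
All clauses satisfied.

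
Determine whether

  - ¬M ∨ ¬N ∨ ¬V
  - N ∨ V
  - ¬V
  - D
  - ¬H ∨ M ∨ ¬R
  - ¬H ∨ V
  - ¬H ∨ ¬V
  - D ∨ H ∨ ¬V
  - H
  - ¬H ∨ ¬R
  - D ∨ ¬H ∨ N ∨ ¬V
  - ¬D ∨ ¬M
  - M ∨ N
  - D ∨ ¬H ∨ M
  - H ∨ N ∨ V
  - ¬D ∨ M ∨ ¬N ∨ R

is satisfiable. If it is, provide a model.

Case H = True:
  (¬V) forces V = False.
  Clause (¬H ∨ V) is falsified — contradiction.
Case H = False:
  Clause (H) is falsified — contradiction.
Both cases fail, so the formula is unsatisfiable.

No satisfying assignment exists.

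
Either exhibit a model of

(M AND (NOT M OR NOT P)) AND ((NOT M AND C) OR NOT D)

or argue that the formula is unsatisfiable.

M = True, P = False, C = True, D = False

  M AND (NOT M OR NOT P) = True
    NOT M OR NOT P = True
      NOT M = False
      NOT P = True
  (NOT M AND C) OR NOT D = True
    NOT M AND C = False
      NOT M = False
    NOT D = True
Both conjuncts True, so the formula holds.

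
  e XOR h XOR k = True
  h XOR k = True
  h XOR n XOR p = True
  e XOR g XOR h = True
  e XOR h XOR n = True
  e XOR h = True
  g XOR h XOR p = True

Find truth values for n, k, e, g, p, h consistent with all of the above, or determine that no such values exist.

n = False, k = False, e = False, g = False, p = False, h = True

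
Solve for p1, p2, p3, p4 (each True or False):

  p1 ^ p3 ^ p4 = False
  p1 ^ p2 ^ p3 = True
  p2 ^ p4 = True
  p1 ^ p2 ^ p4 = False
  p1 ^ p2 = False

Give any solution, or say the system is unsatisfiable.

p1: True, p2: True, p3: True, p4: False

p1 ^ p3 ^ p4 = T ^ T ^ F = False ✓
p1 ^ p2 ^ p3 = T ^ T ^ T = True ✓
p2 ^ p4 = T ^ F = True ✓
p1 ^ p2 ^ p4 = T ^ T ^ F = False ✓
p1 ^ p2 = T ^ T = False ✓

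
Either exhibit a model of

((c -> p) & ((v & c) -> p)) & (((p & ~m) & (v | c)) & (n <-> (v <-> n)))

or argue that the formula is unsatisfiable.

c: False, p: True, v: True, m: False, n: True

  (c -> p) & ((v & c) -> p) = True
    c -> p = True
    (v & c) -> p = True
      v & c = False
  ((p & ~m) & (v | c)) & (n <-> (v <-> n)) = True
    (p & ~m) & (v | c) = True
      p & ~m = True
        ~m = True
      v | c = True
    n <-> (v <-> n) = True
      v <-> n = True
Both conjuncts True, so the formula holds.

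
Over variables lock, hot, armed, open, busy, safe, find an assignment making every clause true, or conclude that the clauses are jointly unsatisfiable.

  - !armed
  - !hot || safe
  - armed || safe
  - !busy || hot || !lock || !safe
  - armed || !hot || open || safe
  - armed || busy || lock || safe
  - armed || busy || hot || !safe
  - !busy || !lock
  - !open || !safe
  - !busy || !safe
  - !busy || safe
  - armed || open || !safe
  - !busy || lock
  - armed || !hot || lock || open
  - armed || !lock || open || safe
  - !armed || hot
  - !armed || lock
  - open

Unsatisfiable

Case armed = True:
  Clause (!armed) is falsified — contradiction.
Case armed = False:
  (armed || safe) forces safe = True.
  (!open || !safe) forces open = False.
  Clause (armed || open || !safe) is falsified — contradiction.
Both cases fail, so the formula is unsatisfiable.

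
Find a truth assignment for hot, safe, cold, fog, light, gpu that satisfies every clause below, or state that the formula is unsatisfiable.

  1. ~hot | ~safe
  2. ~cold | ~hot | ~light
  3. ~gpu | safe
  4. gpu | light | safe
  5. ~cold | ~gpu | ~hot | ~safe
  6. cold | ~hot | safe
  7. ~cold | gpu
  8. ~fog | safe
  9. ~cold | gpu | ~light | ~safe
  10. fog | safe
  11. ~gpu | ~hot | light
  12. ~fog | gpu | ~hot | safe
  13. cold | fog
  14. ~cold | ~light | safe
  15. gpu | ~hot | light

hot: False, safe: True, cold: True, fog: True, light: False, gpu: True

Try hot = True:
  (~hot | ~safe) forces safe = False.
  (~gpu | safe) forces gpu = False.
  (gpu | light | safe) forces light = True.
  (~cold | ~hot | ~light) forces cold = False.
  clause (cold | ~hot | safe) is falsified — backtrack.
So hot = False.
Set safe = True.
Set cold = True.
  then (~cold | gpu) forces gpu = True.
Set fog = True.
Set light = False.
All clauses satisfied.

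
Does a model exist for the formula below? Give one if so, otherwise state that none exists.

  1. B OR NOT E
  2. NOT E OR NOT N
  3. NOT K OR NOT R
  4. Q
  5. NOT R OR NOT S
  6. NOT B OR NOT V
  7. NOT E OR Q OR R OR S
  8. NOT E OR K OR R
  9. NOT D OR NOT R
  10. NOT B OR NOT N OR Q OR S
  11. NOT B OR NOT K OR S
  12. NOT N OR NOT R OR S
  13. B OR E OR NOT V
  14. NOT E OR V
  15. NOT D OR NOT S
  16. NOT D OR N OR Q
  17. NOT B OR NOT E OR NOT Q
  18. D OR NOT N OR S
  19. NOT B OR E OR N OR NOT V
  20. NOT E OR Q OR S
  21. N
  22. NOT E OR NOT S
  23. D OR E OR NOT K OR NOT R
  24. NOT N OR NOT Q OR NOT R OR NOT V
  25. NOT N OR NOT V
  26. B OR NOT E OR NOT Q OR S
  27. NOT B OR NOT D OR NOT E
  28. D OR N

D=T, N=T, V=F, K=F, R=F, B=T, E=F, S=F, Q=T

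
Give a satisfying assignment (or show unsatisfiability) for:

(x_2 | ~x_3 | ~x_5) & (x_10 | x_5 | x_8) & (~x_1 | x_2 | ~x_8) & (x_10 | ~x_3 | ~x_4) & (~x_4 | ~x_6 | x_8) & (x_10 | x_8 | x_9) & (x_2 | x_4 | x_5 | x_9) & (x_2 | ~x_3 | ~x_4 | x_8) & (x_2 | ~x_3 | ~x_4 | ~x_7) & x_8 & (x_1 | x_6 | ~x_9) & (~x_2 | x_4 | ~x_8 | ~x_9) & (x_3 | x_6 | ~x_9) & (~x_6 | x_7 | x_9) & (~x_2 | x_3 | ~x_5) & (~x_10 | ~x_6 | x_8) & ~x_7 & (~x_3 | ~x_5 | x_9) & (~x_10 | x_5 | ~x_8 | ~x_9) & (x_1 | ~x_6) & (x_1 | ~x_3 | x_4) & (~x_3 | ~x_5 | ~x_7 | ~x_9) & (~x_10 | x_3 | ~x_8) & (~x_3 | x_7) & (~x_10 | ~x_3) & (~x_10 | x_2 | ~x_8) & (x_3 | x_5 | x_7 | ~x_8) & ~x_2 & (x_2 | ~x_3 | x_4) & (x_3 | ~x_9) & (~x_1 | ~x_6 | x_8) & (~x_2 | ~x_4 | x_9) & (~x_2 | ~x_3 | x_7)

x_1: False, x_2: False, x_3: False, x_4: False, x_5: True, x_6: False, x_7: False, x_8: True, x_9: False, x_10: False

Unit clause (x_8) forces x_8 = True.
Unit clause (~x_7) forces x_7 = False.
In (~x_3 | x_7) only ~x_3 is left, so x_3 = False.
In (x_3 | x_5 | x_7 | ~x_8) only x_5 is left, so x_5 = True.
Unit clause (~x_2) forces x_2 = False.
In (x_3 | ~x_9) only ~x_9 is left, so x_9 = False.
In (~x_1 | x_2 | ~x_8) only ~x_1 is left, so x_1 = False.
In (~x_6 | x_7 | x_9) only ~x_6 is left, so x_6 = False.
In (~x_10 | x_3 | ~x_8) only ~x_10 is left, so x_10 = False.
Set x_4 = False.
All clauses satisfied.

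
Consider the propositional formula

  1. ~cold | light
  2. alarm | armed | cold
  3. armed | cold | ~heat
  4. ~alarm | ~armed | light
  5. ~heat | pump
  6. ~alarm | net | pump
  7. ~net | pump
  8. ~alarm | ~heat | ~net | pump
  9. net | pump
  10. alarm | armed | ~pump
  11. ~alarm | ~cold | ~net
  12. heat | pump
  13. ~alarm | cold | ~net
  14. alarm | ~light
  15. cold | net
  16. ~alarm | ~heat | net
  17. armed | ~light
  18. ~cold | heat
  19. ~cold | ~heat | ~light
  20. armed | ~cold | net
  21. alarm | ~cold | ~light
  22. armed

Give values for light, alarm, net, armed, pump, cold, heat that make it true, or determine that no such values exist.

light = False, alarm = False, net = True, armed = True, pump = True, cold = False, heat = True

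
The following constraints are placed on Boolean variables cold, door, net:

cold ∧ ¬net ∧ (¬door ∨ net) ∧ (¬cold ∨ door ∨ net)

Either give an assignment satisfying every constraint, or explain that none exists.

Case cold = True:
  (¬net) forces net = False.
  (¬door ∨ net) forces door = False.
  Clause (¬cold ∨ door ∨ net) is falsified — contradiction.
Case cold = False:
  Clause (cold) is falsified — contradiction.
Both cases fail, so the formula is unsatisfiable.

Unsatisfiable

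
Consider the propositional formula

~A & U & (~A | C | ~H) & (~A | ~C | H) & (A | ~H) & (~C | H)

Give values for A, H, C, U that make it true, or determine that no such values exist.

A: False; H: False; C: False; U: True

Unit clause (~A) forces A = False.
Unit clause (U) forces U = True.
In (A | ~H) only ~H is left, so H = False.
In (~C | H) only ~C is left, so C = False.
Check each clause:
  (~A): ~A holds.
  (U): U holds.
  (~A | C | ~H): ~A holds.
  (~A | ~C | H): ~A holds.
  (A | ~H): ~H holds.
  (~C | H): ~C holds.
All clauses satisfied.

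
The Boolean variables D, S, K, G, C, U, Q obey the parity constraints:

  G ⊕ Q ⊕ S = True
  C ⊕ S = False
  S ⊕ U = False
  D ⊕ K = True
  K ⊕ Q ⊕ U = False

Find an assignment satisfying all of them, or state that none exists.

D = True, S = True, K = False, G = True, C = True, U = True, Q = True

G ⊕ Q ⊕ S = T ⊕ T ⊕ T = True ✓
C ⊕ S = T ⊕ T = False ✓
S ⊕ U = T ⊕ T = False ✓
D ⊕ K = T ⊕ F = True ✓
K ⊕ Q ⊕ U = F ⊕ T ⊕ T = False ✓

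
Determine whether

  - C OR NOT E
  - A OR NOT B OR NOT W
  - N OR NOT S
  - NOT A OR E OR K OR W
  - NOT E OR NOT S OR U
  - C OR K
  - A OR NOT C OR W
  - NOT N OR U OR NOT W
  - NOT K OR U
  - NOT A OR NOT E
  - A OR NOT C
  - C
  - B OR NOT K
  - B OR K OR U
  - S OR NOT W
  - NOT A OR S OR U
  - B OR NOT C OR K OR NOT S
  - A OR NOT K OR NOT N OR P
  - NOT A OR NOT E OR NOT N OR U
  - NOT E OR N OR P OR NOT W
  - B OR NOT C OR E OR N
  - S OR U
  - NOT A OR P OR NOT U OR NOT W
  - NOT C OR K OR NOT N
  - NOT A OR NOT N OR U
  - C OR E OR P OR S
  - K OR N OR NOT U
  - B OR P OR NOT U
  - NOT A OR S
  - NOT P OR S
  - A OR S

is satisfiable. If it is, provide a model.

Unit clause (C) forces C = True.
In (A OR NOT C) only A is left, so A = True.
In (NOT A OR S) only S is left, so S = True.
In (N OR NOT S) only N is left, so N = True.
In (NOT A OR NOT E) only NOT E is left, so E = False.
In (NOT C OR K OR NOT N) only K is left, so K = True.
In (NOT A OR NOT N OR U) only U is left, so U = True.
In (B OR NOT K) only B is left, so B = True.
Set W = False.
Set P = True.
All clauses satisfied.

W=F, S=T, U=T, B=T, K=T, E=F, P=T, A=T, N=T, C=T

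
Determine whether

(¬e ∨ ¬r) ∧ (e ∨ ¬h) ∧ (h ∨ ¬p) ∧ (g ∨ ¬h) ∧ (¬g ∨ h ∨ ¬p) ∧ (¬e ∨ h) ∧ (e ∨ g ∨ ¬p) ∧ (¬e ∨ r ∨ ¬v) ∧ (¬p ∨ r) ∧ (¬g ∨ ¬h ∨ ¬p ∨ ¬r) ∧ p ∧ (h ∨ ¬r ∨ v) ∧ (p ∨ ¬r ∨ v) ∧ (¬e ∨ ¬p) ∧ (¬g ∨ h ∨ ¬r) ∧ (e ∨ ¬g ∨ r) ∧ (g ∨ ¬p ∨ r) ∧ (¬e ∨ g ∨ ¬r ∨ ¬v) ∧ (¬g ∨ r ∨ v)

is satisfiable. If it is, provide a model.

Case p = True:
  (h ∨ ¬p) forces h = True.
  (e ∨ ¬h) forces e = True.
  Clause (¬e ∨ ¬p) is falsified — contradiction.
Case p = False:
  Clause (p) is falsified — contradiction.
Both cases fail, so the formula is unsatisfiable.

UNSATISFIABLE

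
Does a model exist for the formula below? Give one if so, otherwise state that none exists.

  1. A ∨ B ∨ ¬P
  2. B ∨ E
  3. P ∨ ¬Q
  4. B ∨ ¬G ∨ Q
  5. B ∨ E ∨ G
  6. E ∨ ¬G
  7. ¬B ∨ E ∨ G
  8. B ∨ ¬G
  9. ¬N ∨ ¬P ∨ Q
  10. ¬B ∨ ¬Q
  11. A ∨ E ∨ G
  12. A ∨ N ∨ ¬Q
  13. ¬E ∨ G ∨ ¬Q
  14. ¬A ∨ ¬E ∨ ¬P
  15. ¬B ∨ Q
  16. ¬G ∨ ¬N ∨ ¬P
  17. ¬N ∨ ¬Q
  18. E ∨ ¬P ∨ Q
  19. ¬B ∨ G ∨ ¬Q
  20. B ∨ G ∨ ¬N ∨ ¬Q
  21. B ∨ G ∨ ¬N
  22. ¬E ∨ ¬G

Set Q = False.
  then (¬B ∨ Q) forces B = False.
  then (B ∨ E) forces E = True.
  then (B ∨ ¬G ∨ Q) forces G = False.
  then (B ∨ G ∨ ¬N) forces N = False.
Try P = True:
  (A ∨ B ∨ ¬P) forces A = True.
  clause (¬A ∨ ¬E ∨ ¬P) is falsified — backtrack.
So P = False.
Set A = True.
All clauses satisfied.

Q=F; B=F; E=T; P=F; N=F; G=F; A=T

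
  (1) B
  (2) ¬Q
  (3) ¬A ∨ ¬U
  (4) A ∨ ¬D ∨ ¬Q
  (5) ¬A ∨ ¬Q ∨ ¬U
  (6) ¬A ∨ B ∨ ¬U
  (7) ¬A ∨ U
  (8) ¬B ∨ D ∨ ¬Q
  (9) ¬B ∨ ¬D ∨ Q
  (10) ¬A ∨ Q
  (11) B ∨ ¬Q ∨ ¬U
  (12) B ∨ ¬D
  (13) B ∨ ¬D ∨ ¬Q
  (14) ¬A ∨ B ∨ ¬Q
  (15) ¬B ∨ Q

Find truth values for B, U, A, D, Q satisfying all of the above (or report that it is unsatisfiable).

Case B = True:
  (¬Q) forces Q = False.
  Clause (¬B ∨ Q) is falsified — contradiction.
Case B = False:
  Clause (B) is falsified — contradiction.
Both cases fail, so the formula is unsatisfiable.

The formula is unsatisfiable.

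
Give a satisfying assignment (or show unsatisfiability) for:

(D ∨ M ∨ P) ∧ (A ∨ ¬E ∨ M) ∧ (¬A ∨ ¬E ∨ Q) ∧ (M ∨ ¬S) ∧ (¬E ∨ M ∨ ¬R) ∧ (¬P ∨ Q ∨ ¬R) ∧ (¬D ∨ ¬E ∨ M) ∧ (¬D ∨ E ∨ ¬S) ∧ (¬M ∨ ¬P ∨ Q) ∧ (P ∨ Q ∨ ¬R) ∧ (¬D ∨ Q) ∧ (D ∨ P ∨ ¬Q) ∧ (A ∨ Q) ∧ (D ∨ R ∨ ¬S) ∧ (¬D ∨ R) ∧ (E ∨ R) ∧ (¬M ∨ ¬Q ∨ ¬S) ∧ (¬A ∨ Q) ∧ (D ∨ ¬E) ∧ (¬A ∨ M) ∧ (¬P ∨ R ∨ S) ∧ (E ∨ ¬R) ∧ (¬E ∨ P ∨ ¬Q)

Set A = True.
  then (¬A ∨ Q) forces Q = True.
  then (¬A ∨ M) forces M = True.
  then (¬M ∨ ¬Q ∨ ¬S) forces S = False.
Try R = False:
  (¬D ∨ R) forces D = False.
  (D ∨ P ∨ ¬Q) forces P = True.
  clause (¬P ∨ R ∨ S) is falsified — backtrack.
So R = True.
  then (E ∨ ¬R) forces E = True.
  then (¬E ∨ P ∨ ¬Q) forces P = True.
  then (D ∨ ¬E) forces D = True.
All clauses satisfied.

A: True, R: True, Q: True, P: True, S: False, M: True, D: True, E: True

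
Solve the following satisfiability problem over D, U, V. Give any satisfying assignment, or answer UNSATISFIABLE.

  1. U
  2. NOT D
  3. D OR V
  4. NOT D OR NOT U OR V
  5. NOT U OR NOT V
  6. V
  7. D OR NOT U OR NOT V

Case V = True:
  (U) forces U = True.
  Clause (NOT U OR NOT V) is falsified — contradiction.
Case V = False:
  Clause (V) is falsified — contradiction.
Both cases fail, so the formula is unsatisfiable.

UNSATISFIABLE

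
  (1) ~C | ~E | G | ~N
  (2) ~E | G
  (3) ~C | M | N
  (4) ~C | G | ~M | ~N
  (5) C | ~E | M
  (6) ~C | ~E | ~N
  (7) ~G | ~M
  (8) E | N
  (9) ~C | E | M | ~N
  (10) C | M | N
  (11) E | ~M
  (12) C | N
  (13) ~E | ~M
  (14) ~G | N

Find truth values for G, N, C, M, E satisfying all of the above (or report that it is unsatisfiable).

Set G = False.
  then (~E | G) forces E = False.
  then (E | N) forces N = True.
  then (E | ~M) forces M = False.
  then (~C | E | M | ~N) forces C = False.
All clauses satisfied.

G: False, N: True, C: False, M: False, E: False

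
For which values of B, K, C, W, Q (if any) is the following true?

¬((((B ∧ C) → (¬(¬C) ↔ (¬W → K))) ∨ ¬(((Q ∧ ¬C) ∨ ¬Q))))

B = True; K = False; C = True; W = False; Q = False

  ¬((((B ∧ C) → (¬(¬C) ↔ (¬W → K))) ∨ ¬(((Q ∧ ¬C) ∨ ¬Q)))) = True
    ((B ∧ C) → (¬(¬C) ↔ (¬W → K))) ∨ ¬(((Q ∧ ¬C) ∨ ¬Q)) = False
      (B ∧ C) → (¬(¬C) ↔ (¬W → K)) = False
        B ∧ C = True
        ¬(¬C) ↔ (¬W → K) = False
          ¬(¬C) = True
            ¬C = False
          ¬W → K = False
            ¬W = True
      ¬(((Q ∧ ¬C) ∨ ¬Q)) = False
        (Q ∧ ¬C) ∨ ¬Q = True
          Q ∧ ¬C = False
            ¬C = False
          ¬Q = True
The formula evaluates to True.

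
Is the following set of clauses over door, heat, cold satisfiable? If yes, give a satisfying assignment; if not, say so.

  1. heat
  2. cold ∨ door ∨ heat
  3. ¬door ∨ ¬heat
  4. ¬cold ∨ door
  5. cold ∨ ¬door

Unit clause (heat) forces heat = True.
In (¬door ∨ ¬heat) only ¬door is left, so door = False.
In (¬cold ∨ door) only ¬cold is left, so cold = False.
Check each clause:
  (heat): heat holds.
  (cold ∨ door ∨ heat): heat holds.
  (¬door ∨ ¬heat): ¬door holds.
  (¬cold ∨ door): ¬cold holds.
  (cold ∨ ¬door): ¬door holds.
All clauses satisfied.

door: False, heat: True, cold: False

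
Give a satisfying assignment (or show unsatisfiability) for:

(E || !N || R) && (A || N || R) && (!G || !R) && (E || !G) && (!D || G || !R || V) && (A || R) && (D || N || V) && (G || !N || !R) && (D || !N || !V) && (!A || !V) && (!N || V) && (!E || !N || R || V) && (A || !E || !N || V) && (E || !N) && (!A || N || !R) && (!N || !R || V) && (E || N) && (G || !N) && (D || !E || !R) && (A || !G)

Set D = True.
Set R = True.
  then (!G || !R) forces G = False.
  then (!D || G || !R || V) forces V = True.
  then (G || !N || !R) forces N = False.
  then (!A || !V) forces A = False.
  then (E || N) forces E = True.
All clauses satisfied.

D = True, R = True, V = True, E = True, N = False, G = False, A = False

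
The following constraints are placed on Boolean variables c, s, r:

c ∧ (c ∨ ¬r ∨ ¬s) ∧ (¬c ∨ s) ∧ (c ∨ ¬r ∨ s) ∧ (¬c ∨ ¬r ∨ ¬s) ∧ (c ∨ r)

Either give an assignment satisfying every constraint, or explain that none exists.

c = True, s = True, r = False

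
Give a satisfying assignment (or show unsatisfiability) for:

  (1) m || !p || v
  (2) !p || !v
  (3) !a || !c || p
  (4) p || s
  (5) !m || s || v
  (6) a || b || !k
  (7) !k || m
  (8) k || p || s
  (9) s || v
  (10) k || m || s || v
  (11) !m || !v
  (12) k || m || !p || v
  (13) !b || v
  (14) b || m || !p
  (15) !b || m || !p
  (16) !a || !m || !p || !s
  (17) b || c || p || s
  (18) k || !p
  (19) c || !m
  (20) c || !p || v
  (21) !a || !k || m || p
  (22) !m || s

Set b = False.
Set a = True.
Set k = False.
  then (k || !p) forces p = False.
  then (!a || !c || p) forces c = False.
  then (p || s) forces s = True.
  then (c || !m) forces m = False.
Set v = False.
All clauses satisfied.

b = False, a = True, k = False, v = False, m = False, c = False, s = True, p = False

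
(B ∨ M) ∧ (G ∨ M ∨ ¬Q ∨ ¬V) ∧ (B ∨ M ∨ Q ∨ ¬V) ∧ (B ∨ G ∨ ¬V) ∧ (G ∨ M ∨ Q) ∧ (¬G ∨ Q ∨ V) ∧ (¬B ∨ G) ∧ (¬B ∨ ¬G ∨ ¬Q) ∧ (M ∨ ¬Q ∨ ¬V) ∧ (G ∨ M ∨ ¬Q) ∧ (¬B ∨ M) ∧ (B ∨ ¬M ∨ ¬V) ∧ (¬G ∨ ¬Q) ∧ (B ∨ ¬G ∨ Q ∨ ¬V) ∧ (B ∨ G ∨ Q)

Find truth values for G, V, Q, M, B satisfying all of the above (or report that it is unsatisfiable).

G = True, V = True, Q = False, M = True, B = True

Set G = True.
  then (¬G ∨ ¬Q) forces Q = False.
  then (¬G ∨ Q ∨ V) forces V = True.
  then (B ∨ ¬G ∨ Q ∨ ¬V) forces B = True.
  then (¬B ∨ M) forces M = True.
All clauses satisfied.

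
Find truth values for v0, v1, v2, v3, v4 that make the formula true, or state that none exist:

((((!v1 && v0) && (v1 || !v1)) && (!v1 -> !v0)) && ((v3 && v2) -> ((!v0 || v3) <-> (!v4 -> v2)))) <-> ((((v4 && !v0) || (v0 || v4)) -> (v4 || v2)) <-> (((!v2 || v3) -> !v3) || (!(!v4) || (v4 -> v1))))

v0 = True, v1 = False, v2 = False, v3 = False, v4 = False

  ((((!v1 && v0) && (v1 || !v1)) && (!v1 -> !v0)) && ((v3 && v2) -> ((!v0 || v3) <-> (!v4 -> v2)))) <-> ((((v4 && !v0) || (v0 || v4)) -> (v4 || v2)) <-> (((!v2 || v3) -> !v3) || (!(!v4) || (v4 -> v1)))) = True
    (((!v1 && v0) && (v1 || !v1)) && (!v1 -> !v0)) && ((v3 && v2) -> ((!v0 || v3) <-> (!v4 -> v2))) = False
      ((!v1 && v0) && (v1 || !v1)) && (!v1 -> !v0) = False
        (!v1 && v0) && (v1 || !v1) = True
          !v1 && v0 = True
            !v1 = True
          v1 || !v1 = True
            !v1 = True
        !v1 -> !v0 = False
          !v1 = True
          !v0 = False
      (v3 && v2) -> ((!v0 || v3) <-> (!v4 -> v2)) = True
        v3 && v2 = False
        (!v0 || v3) <-> (!v4 -> v2) = True
          !v0 || v3 = False
            !v0 = False
          !v4 -> v2 = False
            !v4 = True
    (((v4 && !v0) || (v0 || v4)) -> (v4 || v2)) <-> (((!v2 || v3) -> !v3) || (!(!v4) || (v4 -> v1))) = False
      ((v4 && !v0) || (v0 || v4)) -> (v4 || v2) = False
        (v4 && !v0) || (v0 || v4) = True
          v4 && !v0 = False
            !v0 = False
          v0 || v4 = True
        v4 || v2 = False
      ((!v2 || v3) -> !v3) || (!(!v4) || (v4 -> v1)) = True
        (!v2 || v3) -> !v3 = True
          !v2 || v3 = True
            !v2 = True
          !v3 = True
        !(!v4) || (v4 -> v1) = True
          !(!v4) = False
            !v4 = True
          v4 -> v1 = True
The formula evaluates to True.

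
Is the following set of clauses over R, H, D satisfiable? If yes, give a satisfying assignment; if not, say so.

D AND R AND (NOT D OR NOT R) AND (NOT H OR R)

Case R = True:
  (D) forces D = True.
  Clause (NOT D OR NOT R) is falsified — contradiction.
Case R = False:
  Clause (R) is falsified — contradiction.
Both cases fail, so the formula is unsatisfiable.

No satisfying assignment exists.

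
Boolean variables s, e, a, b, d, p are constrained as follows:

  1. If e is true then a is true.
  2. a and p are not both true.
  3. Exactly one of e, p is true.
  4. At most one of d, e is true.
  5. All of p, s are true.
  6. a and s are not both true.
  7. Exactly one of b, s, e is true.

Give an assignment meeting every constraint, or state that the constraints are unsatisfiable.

s = True; e = False; a = False; b = False; d = True; p = True

  (1) e=F ⇒ a: vacuous ✓
  (2) a=F, p=T — not both ✓
  (3) {e, p}: 1 true — exactly one ✓
  (4) {d, e}: 1 true — at most one ✓
  (5) {p, s}: all 2 true ✓
  (6) a=F, s=T — not both ✓
  (7) {b, s, e}: 1 true — exactly one ✓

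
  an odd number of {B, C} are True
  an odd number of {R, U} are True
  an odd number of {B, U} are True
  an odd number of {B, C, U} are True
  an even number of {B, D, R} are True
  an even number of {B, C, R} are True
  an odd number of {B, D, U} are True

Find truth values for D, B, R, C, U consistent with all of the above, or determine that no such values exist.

D=F, B=T, R=T, C=F, U=F

{B, C}: 1 true → odd ✓
{R, U}: 1 true → odd ✓
{B, U}: 1 true → odd ✓
{B, C, U}: 1 true → odd ✓
{B, D, R}: 2 true → even ✓
{B, C, R}: 2 true → even ✓
{B, D, U}: 1 true → odd ✓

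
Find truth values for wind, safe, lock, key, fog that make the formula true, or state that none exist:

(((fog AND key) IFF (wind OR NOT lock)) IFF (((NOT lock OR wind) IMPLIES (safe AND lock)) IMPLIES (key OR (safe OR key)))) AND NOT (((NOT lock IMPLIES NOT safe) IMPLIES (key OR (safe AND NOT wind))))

The formula is unsatisfiable.

Case key = True: the conjunct NOT (((NOT lock IMPLIES NOT safe) IMPLIES (key OR (safe AND NOT wind)))) becomes NOT (((NOT lock IMPLIES NOT safe) IMPLIES True)) = False.
Case key = False: the formula simplifies to (NOT ((wind OR NOT lock)) IFF (((NOT lock OR wind) IMPLIES (safe AND lock)) IMPLIES safe)) AND NOT (((NOT lock IMPLIES NOT safe) IMPLIES (safe AND NOT wind))).
  lock = True: simplifies to (NOT wind IFF ((wind IMPLIES safe) IMPLIES safe)) AND NOT ((safe AND NOT wind)).
    wind = True: simplifies to NOT ((safe IMPLIES safe)).
      safe = True: this becomes NOT ((True IMPLIES True)) = False.
      safe = False: this becomes NOT ((False IMPLIES False)) = False.
    wind = False: simplifies to safe AND NOT safe.
      safe = True: the conjunct NOT safe is False.
      safe = False: the conjunct safe is False.
  lock = False: the conjunct NOT ((wind OR NOT lock)) IFF (((NOT lock OR wind) IMPLIES (safe AND lock)) IMPLIES safe) becomes NOT True IFF (False IMPLIES safe) = False.
Both cases fail — unsatisfiable.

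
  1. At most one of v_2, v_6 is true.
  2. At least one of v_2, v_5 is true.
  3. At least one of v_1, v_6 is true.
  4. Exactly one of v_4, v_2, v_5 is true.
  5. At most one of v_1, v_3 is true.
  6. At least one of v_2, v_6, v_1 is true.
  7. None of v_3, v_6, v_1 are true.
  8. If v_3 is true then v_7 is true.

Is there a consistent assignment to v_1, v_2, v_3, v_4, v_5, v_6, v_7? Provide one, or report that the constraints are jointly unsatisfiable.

No satisfying assignment exists.

Case v_1 = True:
  Constraint (7) is violated (v_1=T) — contradiction.
Case v_1 = False:
  (3) with v_1=F forces v_6 = True.
  Constraint (7) is violated (v_6=T) — contradiction.
Both cases fail — unsatisfiable.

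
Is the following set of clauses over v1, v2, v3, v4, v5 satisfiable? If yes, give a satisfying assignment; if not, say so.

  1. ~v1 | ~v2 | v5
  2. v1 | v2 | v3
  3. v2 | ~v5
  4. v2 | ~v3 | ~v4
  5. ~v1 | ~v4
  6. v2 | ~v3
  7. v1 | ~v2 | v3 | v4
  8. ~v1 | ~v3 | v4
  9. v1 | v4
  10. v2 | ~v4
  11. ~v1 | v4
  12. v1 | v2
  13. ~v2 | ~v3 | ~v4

v1: False, v2: True, v3: False, v4: True, v5: True

Set v1 = False.
  then (v1 | v4) forces v4 = True.
  then (v2 | ~v4) forces v2 = True.
  then (~v2 | ~v3 | ~v4) forces v3 = False.
Set v5 = True.
All clauses satisfied.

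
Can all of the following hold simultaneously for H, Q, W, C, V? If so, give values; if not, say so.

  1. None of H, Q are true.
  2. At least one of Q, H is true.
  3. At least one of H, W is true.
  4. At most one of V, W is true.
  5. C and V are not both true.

Case H = True:
  Constraint (1) is violated (H=T) — contradiction.
Case H = False:
  (1) forces Q = False.
  Constraint (2) is violated (Q=F, H=F) — contradiction.
Both cases fail — unsatisfiable.

UNSATISFIABLE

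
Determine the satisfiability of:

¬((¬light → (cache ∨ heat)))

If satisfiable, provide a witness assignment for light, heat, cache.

light=F, heat=F, cache=F

  ¬((¬light → (cache ∨ heat))) = True
    ¬light → (cache ∨ heat) = False
      ¬light = True
      cache ∨ heat = False
The formula evaluates to True.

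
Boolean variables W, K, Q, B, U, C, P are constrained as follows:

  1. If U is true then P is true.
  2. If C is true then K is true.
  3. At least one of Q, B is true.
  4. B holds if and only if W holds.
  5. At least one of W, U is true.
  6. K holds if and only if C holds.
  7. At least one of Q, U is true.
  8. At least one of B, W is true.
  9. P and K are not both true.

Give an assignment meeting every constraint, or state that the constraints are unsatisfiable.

W = True; K = False; Q = True; B = True; U = False; C = False; P = True

  (1) U=F ⇒ P: vacuous ✓
  (2) C=F ⇒ K: vacuous ✓
  (3) {Q, B}: 2 true — at least one ✓
  (4) B=T, W=T — same ✓
  (5) {W, U}: 1 true — at least one ✓
  (6) K=F, C=F — same ✓
  (7) {Q, U}: 1 true — at least one ✓
  (8) {B, W}: 2 true — at least one ✓
  (9) P=T, K=F — not both ✓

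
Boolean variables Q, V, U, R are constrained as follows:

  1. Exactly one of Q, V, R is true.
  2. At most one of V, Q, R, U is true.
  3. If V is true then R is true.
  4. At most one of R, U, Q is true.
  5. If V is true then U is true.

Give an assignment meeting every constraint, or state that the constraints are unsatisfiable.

Q = False, V = False, U = False, R = True

  (1) {Q, V, R}: 1 true — exactly one ✓
  (2) {V, Q, R, U}: 1 true — at most one ✓
  (3) V=F ⇒ R: vacuous ✓
  (4) {R, U, Q}: 1 true — at most one ✓
  (5) V=F ⇒ U: vacuous ✓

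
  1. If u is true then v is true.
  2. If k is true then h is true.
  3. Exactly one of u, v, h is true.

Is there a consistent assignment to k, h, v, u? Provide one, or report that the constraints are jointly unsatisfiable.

k: False; h: True; v: False; u: False

  (1) u=F ⇒ v: vacuous ✓
  (2) k=F ⇒ h: vacuous ✓
  (3) {u, v, h}: 1 true — exactly one ✓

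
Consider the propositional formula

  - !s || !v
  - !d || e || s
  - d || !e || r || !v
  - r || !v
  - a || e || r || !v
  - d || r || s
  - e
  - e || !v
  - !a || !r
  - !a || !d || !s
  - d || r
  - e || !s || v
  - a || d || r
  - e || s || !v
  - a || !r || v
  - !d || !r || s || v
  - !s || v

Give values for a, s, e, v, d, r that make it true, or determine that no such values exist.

Unit clause (e) forces e = True.
Set a = False.
Set s = False.
Set v = True.
  then (r || !v) forces r = True.
Set d = True.
All clauses satisfied.

a: False, s: False, e: True, v: True, d: True, r: True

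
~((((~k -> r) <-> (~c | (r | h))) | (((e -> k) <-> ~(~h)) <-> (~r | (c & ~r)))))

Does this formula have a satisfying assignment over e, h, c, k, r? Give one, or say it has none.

e: True; h: True; c: False; k: False; r: False

  ~((((~k -> r) <-> (~c | (r | h))) | (((e -> k) <-> ~(~h)) <-> (~r | (c & ~r))))) = True
    ((~k -> r) <-> (~c | (r | h))) | (((e -> k) <-> ~(~h)) <-> (~r | (c & ~r))) = False
      (~k -> r) <-> (~c | (r | h)) = False
        ~k -> r = False
          ~k = True
        ~c | (r | h) = True
          ~c = True
          r | h = True
      ((e -> k) <-> ~(~h)) <-> (~r | (c & ~r)) = False
        (e -> k) <-> ~(~h) = False
          e -> k = False
          ~(~h) = True
            ~h = False
        ~r | (c & ~r) = True
          ~r = True
          c & ~r = False
            ~r = True
The formula evaluates to True.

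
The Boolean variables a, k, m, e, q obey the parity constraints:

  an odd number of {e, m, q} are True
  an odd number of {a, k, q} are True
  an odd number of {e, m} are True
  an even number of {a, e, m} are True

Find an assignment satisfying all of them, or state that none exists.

a = True, k = False, m = False, e = True, q = False

{e, m, q}: 1 true → odd ✓
{a, k, q}: 1 true → odd ✓
{e, m}: 1 true → odd ✓
{a, e, m}: 2 true → even ✓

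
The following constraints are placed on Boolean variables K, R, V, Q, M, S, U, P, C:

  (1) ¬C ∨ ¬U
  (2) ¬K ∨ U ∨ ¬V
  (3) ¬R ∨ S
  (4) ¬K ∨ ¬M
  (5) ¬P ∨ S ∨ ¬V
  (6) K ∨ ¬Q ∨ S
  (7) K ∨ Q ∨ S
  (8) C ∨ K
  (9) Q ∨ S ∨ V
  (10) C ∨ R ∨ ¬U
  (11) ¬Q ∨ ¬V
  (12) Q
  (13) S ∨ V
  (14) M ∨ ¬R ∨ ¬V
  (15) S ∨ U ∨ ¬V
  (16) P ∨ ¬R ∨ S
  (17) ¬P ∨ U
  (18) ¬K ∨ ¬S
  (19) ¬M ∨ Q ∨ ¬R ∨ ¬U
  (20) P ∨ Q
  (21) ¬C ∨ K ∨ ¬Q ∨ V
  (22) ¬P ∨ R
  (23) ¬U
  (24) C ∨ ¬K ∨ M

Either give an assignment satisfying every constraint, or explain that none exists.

Case Q = True:
  (¬Q ∨ ¬V) forces V = False.
  (S ∨ V) forces S = True.
  (¬K ∨ ¬S) forces K = False.
  (C ∨ K) forces C = True.
  Clause (¬C ∨ K ∨ ¬Q ∨ V) is falsified — contradiction.
Case Q = False:
  Clause (Q) is falsified — contradiction.
Both cases fail, so the formula is unsatisfiable.

No satisfying assignment exists.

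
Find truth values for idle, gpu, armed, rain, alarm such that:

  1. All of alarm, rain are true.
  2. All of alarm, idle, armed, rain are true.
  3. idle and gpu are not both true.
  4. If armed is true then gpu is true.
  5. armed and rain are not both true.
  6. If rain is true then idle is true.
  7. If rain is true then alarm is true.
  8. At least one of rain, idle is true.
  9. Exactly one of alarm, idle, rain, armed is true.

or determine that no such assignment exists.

Unsatisfiable

Case alarm = True:
  (1) forces rain = True.
  Constraint (9) is violated (alarm=T, rain=T) — contradiction.
Case alarm = False:
  Constraint (1) is violated (alarm=F) — contradiction.
Both cases fail — unsatisfiable.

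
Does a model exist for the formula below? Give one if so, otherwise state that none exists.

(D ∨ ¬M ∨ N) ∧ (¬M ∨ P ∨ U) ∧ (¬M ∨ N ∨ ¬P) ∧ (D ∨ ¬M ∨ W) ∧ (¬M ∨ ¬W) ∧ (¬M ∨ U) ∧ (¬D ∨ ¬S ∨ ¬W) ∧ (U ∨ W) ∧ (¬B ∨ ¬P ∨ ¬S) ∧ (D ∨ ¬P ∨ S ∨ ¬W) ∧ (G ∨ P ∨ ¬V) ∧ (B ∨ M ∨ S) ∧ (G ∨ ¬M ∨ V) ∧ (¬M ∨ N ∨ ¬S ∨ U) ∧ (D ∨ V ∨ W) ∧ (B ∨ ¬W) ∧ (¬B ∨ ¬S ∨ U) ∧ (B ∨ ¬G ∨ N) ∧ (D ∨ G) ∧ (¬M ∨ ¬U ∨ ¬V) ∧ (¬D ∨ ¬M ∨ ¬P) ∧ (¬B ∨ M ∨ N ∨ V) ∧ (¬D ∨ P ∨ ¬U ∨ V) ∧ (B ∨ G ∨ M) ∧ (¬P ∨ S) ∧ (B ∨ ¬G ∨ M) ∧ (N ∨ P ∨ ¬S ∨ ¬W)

S=F, P=F, G=T, N=T, D=F, B=T, U=F, M=F, V=T, W=T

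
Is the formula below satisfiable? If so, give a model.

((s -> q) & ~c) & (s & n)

q: True; s: True; n: True; c: False

  (s -> q) & ~c = True
    s -> q = True
    ~c = True
  s & n = True
Both conjuncts True, so the formula holds.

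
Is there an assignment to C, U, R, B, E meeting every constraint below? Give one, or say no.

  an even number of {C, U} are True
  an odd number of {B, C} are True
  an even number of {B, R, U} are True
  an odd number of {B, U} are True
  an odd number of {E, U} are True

C: False, U: False, R: True, B: True, E: True

{C, U}: 0 true → even ✓
{B, C}: 1 true → odd ✓
{B, R, U}: 2 true → even ✓
{B, U}: 1 true → odd ✓
{E, U}: 1 true → odd ✓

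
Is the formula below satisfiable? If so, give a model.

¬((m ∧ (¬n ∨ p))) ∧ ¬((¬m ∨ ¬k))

n: True; m: True; p: False; k: True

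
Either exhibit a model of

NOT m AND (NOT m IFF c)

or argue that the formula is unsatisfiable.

m = False; c = True

  NOT m = True
  NOT m IFF c = True
    NOT m = True
Both conjuncts True, so the formula holds.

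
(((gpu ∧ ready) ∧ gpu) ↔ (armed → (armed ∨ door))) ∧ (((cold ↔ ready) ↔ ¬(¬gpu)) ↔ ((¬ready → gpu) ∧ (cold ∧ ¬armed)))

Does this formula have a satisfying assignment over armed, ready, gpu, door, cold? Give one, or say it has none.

armed = False, ready = True, gpu = True, door = True, cold = False

  ((gpu ∧ ready) ∧ gpu) ↔ (armed → (armed ∨ door)) = True
    (gpu ∧ ready) ∧ gpu = True
      gpu ∧ ready = True
    armed → (armed ∨ door) = True
      armed ∨ door = True
  ((cold ↔ ready) ↔ ¬(¬gpu)) ↔ ((¬ready → gpu) ∧ (cold ∧ ¬armed)) = True
    (cold ↔ ready) ↔ ¬(¬gpu) = False
      cold ↔ ready = False
      ¬(¬gpu) = True
        ¬gpu = False
    (¬ready → gpu) ∧ (cold ∧ ¬armed) = False
      ¬ready → gpu = True
        ¬ready = False
      cold ∧ ¬armed = False
        ¬armed = True
Both conjuncts True, so the formula holds.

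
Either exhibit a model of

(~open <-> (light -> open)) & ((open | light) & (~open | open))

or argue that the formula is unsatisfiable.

UNSATISFIABLE

Case open = True: the conjunct ~open <-> (light -> open) becomes ~True <-> (light -> True) = False.
Case open = False: the formula simplifies to ~light & light.
  light = True: the conjunct ~light is False.
  light = False: the conjunct light is False.
Both cases fail — unsatisfiable.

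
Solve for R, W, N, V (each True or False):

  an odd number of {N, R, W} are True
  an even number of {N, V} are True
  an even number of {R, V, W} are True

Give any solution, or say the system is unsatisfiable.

Adding constraints 1, 2, 3 mod 2: every variable appears an even number of times on the left, so the left side is 0.
But the right sides sum to 1 (mod 2). 0 ≠ 1 — the system is inconsistent.

The formula is unsatisfiable.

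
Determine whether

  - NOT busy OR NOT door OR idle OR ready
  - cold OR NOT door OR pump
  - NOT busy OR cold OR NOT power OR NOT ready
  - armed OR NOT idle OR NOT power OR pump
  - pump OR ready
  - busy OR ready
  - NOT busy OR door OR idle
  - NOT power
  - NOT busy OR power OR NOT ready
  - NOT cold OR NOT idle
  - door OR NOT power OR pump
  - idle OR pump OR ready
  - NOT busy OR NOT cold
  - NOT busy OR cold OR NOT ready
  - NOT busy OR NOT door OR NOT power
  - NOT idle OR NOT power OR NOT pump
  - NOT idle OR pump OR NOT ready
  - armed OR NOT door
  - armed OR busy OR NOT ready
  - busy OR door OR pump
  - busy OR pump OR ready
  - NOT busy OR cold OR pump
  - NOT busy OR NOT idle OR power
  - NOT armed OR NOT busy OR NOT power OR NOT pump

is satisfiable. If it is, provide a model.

Unit clause (NOT power) forces power = False.
Set busy = False.
  then (busy OR ready) forces ready = True.
  then (armed OR busy OR NOT ready) forces armed = True.
Set idle = False.
Set door = True.
Set pump = False.
  then (cold OR NOT door OR pump) forces cold = True.
All clauses satisfied.

busy: False, power: False, armed: True, idle: False, ready: True, door: True, pump: False, cold: True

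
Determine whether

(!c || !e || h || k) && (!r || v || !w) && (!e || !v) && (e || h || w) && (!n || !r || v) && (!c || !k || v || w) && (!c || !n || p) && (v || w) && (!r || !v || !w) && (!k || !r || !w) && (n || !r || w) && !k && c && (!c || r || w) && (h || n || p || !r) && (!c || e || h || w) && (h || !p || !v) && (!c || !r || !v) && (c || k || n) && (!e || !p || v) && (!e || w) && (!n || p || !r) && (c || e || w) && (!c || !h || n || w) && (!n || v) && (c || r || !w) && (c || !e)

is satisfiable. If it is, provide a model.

c = True, v = True, r = False, k = False, p = False, e = False, h = True, w = True, n = False

Unit clause (!k) forces k = False.
Unit clause (c) forces c = True.
Set v = True.
  then (!e || !v) forces e = False.
  then (!c || !r || !v) forces r = False.
  then (!c || r || w) forces w = True.
Set p = False.
  then (!c || !n || p) forces n = False.
Set h = True.
All clauses satisfied.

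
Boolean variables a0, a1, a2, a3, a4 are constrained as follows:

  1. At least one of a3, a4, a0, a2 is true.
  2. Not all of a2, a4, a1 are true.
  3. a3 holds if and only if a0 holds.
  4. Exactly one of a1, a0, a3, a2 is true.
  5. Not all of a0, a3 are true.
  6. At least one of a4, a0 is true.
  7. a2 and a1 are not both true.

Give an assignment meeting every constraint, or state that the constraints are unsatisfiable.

a0=F; a1=T; a2=F; a3=F; a4=T

  (1) {a3, a4, a0, a2}: 1 true — at least one ✓
  (2) {a2, a4, a1}: 2/3 true — not all ✓
  (3) a3=F, a0=F — same ✓
  (4) {a1, a0, a3, a2}: 1 true — exactly one ✓
  (5) {a0, a3}: 0/2 true — not all ✓
  (6) {a4, a0}: 1 true — at least one ✓
  (7) a2=F, a1=T — not both ✓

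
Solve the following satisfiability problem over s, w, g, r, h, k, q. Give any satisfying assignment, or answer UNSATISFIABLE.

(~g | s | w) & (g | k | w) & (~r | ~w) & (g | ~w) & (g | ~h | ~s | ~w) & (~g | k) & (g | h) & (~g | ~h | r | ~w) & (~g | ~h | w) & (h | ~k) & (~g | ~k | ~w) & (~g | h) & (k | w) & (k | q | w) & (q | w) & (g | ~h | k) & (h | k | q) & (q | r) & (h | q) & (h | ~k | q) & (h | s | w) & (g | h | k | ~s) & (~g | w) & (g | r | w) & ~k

Unsatisfiable — no assignment works.

Case k = True:
  Clause (~k) is falsified — contradiction.
Case k = False:
  (~g | k) forces g = False.
  (g | k | w) forces w = True.
  Clause (g | ~w) is falsified — contradiction.
Both cases fail, so the formula is unsatisfiable.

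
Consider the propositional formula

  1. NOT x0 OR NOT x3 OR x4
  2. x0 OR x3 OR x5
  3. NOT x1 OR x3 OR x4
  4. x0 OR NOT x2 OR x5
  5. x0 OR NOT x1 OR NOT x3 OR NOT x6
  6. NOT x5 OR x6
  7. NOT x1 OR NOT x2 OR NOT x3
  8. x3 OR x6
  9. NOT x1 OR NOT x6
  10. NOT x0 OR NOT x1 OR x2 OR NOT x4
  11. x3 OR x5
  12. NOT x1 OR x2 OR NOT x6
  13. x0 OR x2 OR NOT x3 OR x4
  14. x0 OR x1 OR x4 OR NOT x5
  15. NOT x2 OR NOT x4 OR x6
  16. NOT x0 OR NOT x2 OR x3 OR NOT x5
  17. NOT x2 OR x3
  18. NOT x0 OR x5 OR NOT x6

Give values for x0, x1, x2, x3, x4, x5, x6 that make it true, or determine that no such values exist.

Set x0 = True.
Set x1 = False.
Set x2 = False.
Set x3 = True.
  then (NOT x0 OR NOT x3 OR x4) forces x4 = True.
Set x5 = True.
  then (NOT x5 OR x6) forces x6 = True.
All clauses satisfied.

x0=T, x1=F, x2=F, x3=T, x4=T, x5=T, x6=T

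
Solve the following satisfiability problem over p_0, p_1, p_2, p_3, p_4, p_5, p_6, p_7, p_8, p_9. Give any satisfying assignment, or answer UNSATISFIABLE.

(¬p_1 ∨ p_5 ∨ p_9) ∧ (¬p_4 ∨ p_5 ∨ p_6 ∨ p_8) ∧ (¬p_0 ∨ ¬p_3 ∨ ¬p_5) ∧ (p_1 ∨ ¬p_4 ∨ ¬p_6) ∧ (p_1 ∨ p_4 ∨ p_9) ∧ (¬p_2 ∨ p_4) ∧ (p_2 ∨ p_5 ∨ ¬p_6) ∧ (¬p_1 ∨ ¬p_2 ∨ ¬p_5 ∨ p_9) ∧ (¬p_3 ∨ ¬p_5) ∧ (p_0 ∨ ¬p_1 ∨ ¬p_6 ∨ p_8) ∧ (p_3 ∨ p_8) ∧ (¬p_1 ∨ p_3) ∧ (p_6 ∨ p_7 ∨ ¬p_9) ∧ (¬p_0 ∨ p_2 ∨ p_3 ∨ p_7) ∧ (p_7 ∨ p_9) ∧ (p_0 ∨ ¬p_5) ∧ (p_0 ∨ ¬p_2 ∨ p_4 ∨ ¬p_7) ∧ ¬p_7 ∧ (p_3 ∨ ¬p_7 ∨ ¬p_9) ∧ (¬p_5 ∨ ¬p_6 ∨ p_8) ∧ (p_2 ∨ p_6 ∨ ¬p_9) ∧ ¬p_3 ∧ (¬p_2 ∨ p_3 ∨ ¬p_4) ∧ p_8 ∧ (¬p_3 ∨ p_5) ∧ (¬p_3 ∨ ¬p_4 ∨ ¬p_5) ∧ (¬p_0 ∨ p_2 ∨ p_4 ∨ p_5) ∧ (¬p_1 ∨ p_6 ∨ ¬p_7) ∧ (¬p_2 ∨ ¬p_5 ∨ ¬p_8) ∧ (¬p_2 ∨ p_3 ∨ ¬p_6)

Case p_3 = True:
  Clause (¬p_3) is falsified — contradiction.
Case p_3 = False:
  (p_3 ∨ p_8) forces p_8 = True.
  (¬p_1 ∨ p_3) forces p_1 = False.
  (¬p_7) forces p_7 = False.
  (p_7 ∨ p_9) forces p_9 = True.
  (p_6 ∨ p_7 ∨ ¬p_9) forces p_6 = True.
  (p_1 ∨ ¬p_4 ∨ ¬p_6) forces p_4 = False.
  (¬p_2 ∨ p_4) forces p_2 = False.
  (p_2 ∨ p_5 ∨ ¬p_6) forces p_5 = True.
  (¬p_0 ∨ p_2 ∨ p_3 ∨ p_7) forces p_0 = False.
  Clause (p_0 ∨ ¬p_5) is falsified — contradiction.
Both cases fail, so the formula is unsatisfiable.

Unsatisfiable — no assignment works.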